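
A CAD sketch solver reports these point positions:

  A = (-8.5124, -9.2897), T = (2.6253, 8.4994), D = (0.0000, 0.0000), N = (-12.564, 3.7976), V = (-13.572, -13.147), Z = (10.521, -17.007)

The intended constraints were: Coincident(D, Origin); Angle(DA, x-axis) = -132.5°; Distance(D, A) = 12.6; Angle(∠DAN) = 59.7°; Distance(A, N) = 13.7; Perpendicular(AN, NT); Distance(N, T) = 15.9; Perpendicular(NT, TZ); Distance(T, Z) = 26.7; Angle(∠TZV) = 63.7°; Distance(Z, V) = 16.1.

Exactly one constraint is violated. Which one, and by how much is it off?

Distance(Z, V) = 16.1 — off by 8.30.

D = (0.00, 0.00) ✓; DA at -132.5° ✓; |DA| = 12.60 ✓; ∠DAN = 59.70° ✓; |AN| = 13.70 ✓; ∠(AN, NT) = 90.00° ✓; |NT| = 15.90 ✓; ∠(NT, TZ) = 90.00° ✓; |TZ| = 26.70 ✓; ∠TZV = 63.70° ✓; |ZV| = 24.40 ✗.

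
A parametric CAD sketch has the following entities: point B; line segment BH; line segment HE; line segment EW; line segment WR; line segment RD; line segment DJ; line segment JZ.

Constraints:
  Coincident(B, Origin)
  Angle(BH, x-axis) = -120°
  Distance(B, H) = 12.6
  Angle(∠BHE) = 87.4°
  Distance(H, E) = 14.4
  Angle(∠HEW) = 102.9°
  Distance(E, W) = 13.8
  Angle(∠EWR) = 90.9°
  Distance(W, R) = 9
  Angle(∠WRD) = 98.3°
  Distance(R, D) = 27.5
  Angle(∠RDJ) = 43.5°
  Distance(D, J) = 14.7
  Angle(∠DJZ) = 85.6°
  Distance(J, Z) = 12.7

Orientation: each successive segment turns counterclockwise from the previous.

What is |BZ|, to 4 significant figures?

7.325

∠RDJ = 43.5° gives DJ at -3.000° from the x-axis; with |DJ| = 14.7, J = (2.407, -19.71). ∠DJZ = 85.6° gives JZ at 91.40° from the x-axis; with |JZ| = 12.7, Z = (2.097, -7.019). Then |BZ| = |Z − B| = 7.325.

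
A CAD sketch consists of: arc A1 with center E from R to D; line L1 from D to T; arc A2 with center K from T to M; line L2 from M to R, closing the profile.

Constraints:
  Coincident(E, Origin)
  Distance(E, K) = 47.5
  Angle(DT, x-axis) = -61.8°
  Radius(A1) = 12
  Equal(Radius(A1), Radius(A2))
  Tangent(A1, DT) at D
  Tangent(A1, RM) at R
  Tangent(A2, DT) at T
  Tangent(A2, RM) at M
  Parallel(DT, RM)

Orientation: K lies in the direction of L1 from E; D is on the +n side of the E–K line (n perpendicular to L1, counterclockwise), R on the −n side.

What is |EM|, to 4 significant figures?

48.99

The slot axis is L1's direction at -61.8°, so u = (cos -61.8°, sin -61.8°) = (0.4726, -0.8813) and n = (−sin -61.8°, cos -61.8°) = (0.8813, 0.4726). E is at the origin and K lies 47.5 along u from E, so K = 47.5·u = (22.45, -41.86). Tangency of A1 to both parallel lines with radius 12.0 puts D and R at E ± 12.0·n: D = (10.58, 5.671), R = (-10.58, -5.671). Equal radii place T and M the same way about K: T = K + 12.0·n = (33.02, -36.19), M = K − 12.0·n = (11.87, -47.53). Then |EM| = |M − E| = 48.99.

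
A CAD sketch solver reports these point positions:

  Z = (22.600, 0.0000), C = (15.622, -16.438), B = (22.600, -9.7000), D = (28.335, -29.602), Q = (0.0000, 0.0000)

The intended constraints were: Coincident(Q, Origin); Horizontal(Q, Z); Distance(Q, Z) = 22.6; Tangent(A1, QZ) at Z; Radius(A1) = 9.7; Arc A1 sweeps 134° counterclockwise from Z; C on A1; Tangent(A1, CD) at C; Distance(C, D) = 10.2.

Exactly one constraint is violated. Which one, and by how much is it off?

Distance(C, D) = 10.2 — off by 8.10.

Q = (0.00, 0.00) ✓; Q.y = 0.00, Z.y = 0.00 ✓; |QZ| = 22.60 ✓; ∠(BZ, ZQ) = 90.00° ✓; |BZ| = 9.700 ✓; bearing(B→C) − bearing(B→Z) = 134.0° ✓; |BC| = 9.700 ✓; ∠(BC, CD) = 90.00° ✓; |CD| = 18.30 ✗.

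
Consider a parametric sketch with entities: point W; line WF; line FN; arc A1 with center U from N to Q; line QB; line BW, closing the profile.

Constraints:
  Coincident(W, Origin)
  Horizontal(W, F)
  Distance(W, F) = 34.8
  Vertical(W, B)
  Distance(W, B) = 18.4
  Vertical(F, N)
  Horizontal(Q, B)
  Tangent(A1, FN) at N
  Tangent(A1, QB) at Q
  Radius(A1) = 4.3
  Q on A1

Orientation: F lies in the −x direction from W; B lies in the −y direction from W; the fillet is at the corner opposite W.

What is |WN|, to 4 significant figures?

37.55

W is at the origin; WF is horizontal with |WF| = 34.8 and F on the −x side, so F = (-34.80, 0.000). WB is vertical with |WB| = 18.4 and B on the −y side, so B = (0.000, -18.40). The virtual corner opposite W is at (-34.80, -18.40). Tangency of A1 to FN means the radius UN is perpendicular to FN and the tangent condition forces UQ to be normal to QB, with radius 4.3, so the center U sits 4.3 in from both sides at U = (-30.50, -14.10). That places the tangent points at N = (-34.80, -14.10) on FN and Q = (-30.50, -18.40) on QB. Then |WN| = |N − W| = 37.55.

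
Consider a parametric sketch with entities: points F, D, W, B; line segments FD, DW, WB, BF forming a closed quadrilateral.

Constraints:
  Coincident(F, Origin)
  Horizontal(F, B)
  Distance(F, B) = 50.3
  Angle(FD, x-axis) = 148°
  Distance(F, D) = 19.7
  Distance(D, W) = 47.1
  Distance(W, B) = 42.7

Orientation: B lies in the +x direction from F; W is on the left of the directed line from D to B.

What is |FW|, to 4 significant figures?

41.56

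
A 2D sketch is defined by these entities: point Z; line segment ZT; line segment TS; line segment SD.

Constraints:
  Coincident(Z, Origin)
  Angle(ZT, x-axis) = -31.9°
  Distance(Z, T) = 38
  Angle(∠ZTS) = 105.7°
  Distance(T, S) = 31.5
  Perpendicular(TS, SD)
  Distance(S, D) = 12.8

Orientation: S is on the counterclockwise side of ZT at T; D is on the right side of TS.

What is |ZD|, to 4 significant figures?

64.69

Z is at the origin; ZT runs at -31.9° with length 38.0, so T = 38.0·(cos -31.9°, sin -31.9°) = (32.26, -20.08). ∠ZTS = 105.7°, so TS runs at -31.9° + (180° − 105.7°) = 42.40° from the x-axis; with |TS| = 31.5, S = T + 31.5·(cos 42.40°, sin 42.40°) = (55.52, 1.160). TS is perpendicular to SD; with |SD| = 12.8 on the right of TS, D = S + 12.8·(0.6743, -0.7385) = (64.15, -8.292). Then |ZD| = |D − Z| = 64.69.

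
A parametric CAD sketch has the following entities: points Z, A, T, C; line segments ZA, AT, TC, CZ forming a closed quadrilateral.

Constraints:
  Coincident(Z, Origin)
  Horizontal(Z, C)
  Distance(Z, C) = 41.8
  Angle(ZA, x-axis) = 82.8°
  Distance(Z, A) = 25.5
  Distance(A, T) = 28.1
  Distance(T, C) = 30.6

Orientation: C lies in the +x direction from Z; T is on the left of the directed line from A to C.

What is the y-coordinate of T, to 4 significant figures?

28.67

Checks: |AT| = 28.10 ✓; |TC| = 30.60 ✓.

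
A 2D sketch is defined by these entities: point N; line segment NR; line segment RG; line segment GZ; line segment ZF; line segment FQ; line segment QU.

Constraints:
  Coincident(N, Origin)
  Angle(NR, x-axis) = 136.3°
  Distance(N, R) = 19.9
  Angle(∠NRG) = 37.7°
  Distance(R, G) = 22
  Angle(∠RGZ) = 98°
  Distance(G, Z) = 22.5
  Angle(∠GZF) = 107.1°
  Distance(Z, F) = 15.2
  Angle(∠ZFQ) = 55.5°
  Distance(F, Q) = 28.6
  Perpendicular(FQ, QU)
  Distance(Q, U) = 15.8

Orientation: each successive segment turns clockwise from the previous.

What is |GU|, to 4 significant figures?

10.11

∠ZFQ = 55.5° gives FQ at 74.60° from the x-axis; with |FQ| = 28.6, Q = (1.509, 11.56). FQ is perpendicular to QU, so QU runs at -15.40°; with |QU| = 15.8, U = (16.74, 7.366). Then |GU| = |U − G| = 10.11.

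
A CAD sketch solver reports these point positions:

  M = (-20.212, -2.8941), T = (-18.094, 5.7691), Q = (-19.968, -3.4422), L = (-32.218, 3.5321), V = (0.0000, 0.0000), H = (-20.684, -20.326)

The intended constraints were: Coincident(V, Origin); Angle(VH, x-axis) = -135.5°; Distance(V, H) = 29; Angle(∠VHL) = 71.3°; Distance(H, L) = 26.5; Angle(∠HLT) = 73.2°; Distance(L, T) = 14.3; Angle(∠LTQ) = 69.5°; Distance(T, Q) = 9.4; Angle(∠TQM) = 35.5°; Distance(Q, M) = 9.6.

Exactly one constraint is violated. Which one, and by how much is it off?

Distance(Q, M) = 9.6 — off by 9.00.

V = (0.00, 0.00) ✓; VH at -135.5° ✓; |VH| = 29.00 ✓; ∠VHL = 71.30° ✓; |HL| = 26.50 ✓; ∠HLT = 73.20° ✓; |LT| = 14.30 ✓; ∠LTQ = 69.50° ✓; |TQ| = 9.400 ✓; ∠TQM = 35.50° ✓; |QM| = 0.6000 ✗.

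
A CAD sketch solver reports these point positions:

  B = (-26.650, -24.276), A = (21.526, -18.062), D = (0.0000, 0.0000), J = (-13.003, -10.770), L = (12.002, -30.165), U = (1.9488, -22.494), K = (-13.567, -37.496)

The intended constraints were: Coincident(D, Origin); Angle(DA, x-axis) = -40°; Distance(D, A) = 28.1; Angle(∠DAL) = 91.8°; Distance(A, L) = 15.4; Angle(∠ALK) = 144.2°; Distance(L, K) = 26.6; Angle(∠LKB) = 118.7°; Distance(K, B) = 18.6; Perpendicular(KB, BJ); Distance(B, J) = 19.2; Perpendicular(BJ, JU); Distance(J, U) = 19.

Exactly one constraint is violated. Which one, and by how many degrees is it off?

Perpendicular(BJ, JU) — off by 7.20°.

D = (0.00, 0.00) ✓; DA at -40.00° ✓; |DA| = 28.10 ✓; ∠DAL = 91.80° ✓; |AL| = 15.40 ✓; ∠ALK = 144.2° ✓; |LK| = 26.60 ✓; ∠LKB = 118.7° ✓; |KB| = 18.60 ✓; ∠(KB, BJ) = 90.00° ✓; |BJ| = 19.20 ✓; ∠(BJ, JU) = 82.80° ✗; |JU| = 19.00 ✓.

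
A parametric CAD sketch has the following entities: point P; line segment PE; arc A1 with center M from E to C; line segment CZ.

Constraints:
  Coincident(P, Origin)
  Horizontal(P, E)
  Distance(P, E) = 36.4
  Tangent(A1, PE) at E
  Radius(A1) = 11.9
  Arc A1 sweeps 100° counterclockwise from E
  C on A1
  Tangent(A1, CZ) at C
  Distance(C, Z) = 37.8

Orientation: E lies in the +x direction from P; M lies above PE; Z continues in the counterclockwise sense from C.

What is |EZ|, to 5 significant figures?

51.451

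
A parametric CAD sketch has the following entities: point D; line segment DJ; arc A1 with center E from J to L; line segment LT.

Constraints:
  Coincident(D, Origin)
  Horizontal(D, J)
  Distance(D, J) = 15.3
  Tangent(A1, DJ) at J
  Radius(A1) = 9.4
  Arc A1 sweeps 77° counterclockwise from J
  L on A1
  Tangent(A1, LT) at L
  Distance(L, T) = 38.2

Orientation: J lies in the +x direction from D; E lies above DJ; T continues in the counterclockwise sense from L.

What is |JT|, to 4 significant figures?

47.92

On A1, J sits at bearing -90° from E; a 77° counterclockwise sweep puts L at bearing -13°, so L = E + 9.4·(cos -13°, sin -13°) = (24.46, 7.285). Tangency of A1 to LT means the radius EL is perpendicular to LT, so LT runs along (−sin -13°, cos -13°); with |LT| = 38.2, T = (33.05, 44.51). Then |JT| = |T − J| = 47.92.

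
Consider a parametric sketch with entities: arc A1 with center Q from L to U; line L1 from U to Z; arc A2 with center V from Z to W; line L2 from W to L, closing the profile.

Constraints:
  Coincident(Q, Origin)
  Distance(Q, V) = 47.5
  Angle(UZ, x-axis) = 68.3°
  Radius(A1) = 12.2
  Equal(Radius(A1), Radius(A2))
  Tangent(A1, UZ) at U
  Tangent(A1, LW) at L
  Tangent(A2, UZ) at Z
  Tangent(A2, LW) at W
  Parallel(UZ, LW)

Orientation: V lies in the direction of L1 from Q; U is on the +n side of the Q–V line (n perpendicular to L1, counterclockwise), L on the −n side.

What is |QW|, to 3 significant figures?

49.0

The slot axis is L1's direction at 68.3°, so u = (cos 68.3°, sin 68.3°) = (0.370, 0.929) and n = (−sin 68.3°, cos 68.3°) = (-0.929, 0.370). Q is at the origin and V lies 47.5 along u from Q, so V = 47.5·u = (17.6, 44.1). Tangency of A1 to both parallel lines with radius 12.2 puts U and L at Q ± 12.2·n: U = (-11.3, 4.51), L = (11.3, -4.51). Equal radii place Z and W the same way about V: Z = V + 12.2·n = (6.23, 48.6), W = V − 12.2·n = (28.9, 39.6). Then |QW| = |W − Q| = 49.0.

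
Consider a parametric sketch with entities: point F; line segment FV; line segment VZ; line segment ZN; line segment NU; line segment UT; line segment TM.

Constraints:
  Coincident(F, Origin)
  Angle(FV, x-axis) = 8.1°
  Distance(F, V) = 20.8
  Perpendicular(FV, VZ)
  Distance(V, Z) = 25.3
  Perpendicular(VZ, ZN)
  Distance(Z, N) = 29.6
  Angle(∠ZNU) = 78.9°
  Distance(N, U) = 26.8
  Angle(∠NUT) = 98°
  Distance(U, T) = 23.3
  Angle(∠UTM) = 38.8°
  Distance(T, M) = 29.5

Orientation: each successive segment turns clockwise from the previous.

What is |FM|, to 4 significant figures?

18.00

∠NUT = 98.0° gives UT at 5.000° from the x-axis; with |UT| = 23.3, T = (19.47, 2.506). ∠UTM = 38.8° gives TM at -136.2° from the x-axis; with |TM| = 29.5, M = (-1.825, -17.91). Then |FM| = |M − F| = 18.00.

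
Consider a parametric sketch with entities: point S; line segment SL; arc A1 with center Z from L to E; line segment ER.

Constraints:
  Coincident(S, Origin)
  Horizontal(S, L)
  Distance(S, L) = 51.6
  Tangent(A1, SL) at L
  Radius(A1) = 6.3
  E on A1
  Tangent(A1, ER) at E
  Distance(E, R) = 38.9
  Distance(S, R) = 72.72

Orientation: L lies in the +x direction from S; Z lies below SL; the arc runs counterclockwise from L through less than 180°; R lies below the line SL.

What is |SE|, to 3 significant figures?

46.3

Checks: |ZL| = 6.300 ✓; |ZE| = 6.300 ✓; ∠(ZE, ER) = 90.00° ✓; |ER| = 38.90 ✓; |SR| = 72.72 ✓.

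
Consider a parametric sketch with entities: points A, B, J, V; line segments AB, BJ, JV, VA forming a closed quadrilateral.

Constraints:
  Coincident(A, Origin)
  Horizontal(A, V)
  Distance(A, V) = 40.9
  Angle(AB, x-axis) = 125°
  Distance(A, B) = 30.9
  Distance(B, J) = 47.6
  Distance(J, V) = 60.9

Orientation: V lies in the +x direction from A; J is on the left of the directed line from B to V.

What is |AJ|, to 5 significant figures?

59.383

A is at the origin; AV is horizontal with |AV| = 40.9 and V in +x, so V = (40.9, 0). AB runs at 125.0° with |AB| = 30.9, so B = (-17.724, 25.312). J is determined by |BJ| = 47.6 and |JV| = 60.9 together: it lies at the intersection of circle(B, 47.6) and circle(V, 60.9). With |BV| = 63.855, the foot of the radical line on BV is 20.628 from B and the perpendicular offset is √(47.6² − 20.628²) = 42.898. Taking the left-of-BV solution: J = (18.219, 56.519).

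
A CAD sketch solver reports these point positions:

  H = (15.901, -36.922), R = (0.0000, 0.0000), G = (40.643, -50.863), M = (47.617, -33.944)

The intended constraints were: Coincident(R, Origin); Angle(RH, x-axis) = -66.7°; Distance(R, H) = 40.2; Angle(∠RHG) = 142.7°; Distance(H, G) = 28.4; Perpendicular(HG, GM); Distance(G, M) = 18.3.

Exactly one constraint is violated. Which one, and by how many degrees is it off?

Perpendicular(HG, GM) — off by 7.00°.

R = (0.00, 0.00) ✓; RH at -66.70° ✓; |RH| = 40.20 ✓; ∠RHG = 142.7° ✓; |HG| = 28.40 ✓; ∠(HG, GM) = 97.00° ✗; |GM| = 18.30 ✓.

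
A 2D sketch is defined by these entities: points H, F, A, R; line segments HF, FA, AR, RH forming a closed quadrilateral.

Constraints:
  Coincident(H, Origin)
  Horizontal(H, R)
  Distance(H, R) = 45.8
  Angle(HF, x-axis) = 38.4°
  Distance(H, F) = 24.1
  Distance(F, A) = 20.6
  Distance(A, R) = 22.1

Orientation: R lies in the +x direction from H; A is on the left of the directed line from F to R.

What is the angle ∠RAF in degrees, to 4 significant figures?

92.24°

H is at the origin; H and R share the same y with |HR| = 45.8 and R in +x, so R = (45.8, 0). HF runs at 38.4° with |HF| = 24.1, so F = (18.89, 14.97). A is determined by |FA| = 20.6 and |AR| = 22.1 together: it lies at the intersection of circle(F, 20.6) and circle(R, 22.1). With |FR| = 30.80, the foot of the radical line on FR is 14.36 from F and the perpendicular offset is √(20.6² − 14.36²) = 14.77. Taking the left-of-FR solution: A = (38.62, 20.90).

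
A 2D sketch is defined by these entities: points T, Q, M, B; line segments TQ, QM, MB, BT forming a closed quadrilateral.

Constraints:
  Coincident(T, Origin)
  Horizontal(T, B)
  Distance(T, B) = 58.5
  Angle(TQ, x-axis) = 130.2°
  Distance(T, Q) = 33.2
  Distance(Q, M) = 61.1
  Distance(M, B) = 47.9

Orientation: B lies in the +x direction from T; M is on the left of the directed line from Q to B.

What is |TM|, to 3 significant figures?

56.7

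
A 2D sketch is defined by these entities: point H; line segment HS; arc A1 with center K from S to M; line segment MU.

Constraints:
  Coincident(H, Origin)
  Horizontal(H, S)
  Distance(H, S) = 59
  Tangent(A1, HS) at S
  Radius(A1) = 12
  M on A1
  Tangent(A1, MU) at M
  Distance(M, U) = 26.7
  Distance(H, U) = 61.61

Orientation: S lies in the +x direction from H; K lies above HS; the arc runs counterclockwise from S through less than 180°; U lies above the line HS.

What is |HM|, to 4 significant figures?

70.33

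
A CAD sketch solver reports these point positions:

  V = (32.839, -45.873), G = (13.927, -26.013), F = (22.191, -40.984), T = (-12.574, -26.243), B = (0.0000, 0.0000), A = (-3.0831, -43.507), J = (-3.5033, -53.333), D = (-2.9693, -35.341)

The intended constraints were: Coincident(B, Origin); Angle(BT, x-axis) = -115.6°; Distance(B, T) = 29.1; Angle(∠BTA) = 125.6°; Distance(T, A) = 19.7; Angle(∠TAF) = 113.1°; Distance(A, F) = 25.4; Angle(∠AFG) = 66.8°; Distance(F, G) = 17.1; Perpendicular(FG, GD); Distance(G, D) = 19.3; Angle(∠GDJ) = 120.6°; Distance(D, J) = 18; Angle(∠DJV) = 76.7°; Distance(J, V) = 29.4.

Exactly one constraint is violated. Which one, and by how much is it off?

Distance(J, V) = 29.4 — off by 7.70.

B = (0.00, 0.00) ✓; BT at -115.6° ✓; |BT| = 29.10 ✓; ∠BTA = 125.6° ✓; |TA| = 19.70 ✓; ∠TAF = 113.1° ✓; |AF| = 25.40 ✓; ∠AFG = 66.80° ✓; |FG| = 17.10 ✓; ∠(FG, GD) = 90.00° ✓; |GD| = 19.30 ✓; ∠GDJ = 120.6° ✓; |DJ| = 18.00 ✓; ∠DJV = 76.70° ✓; |JV| = 37.10 ✗.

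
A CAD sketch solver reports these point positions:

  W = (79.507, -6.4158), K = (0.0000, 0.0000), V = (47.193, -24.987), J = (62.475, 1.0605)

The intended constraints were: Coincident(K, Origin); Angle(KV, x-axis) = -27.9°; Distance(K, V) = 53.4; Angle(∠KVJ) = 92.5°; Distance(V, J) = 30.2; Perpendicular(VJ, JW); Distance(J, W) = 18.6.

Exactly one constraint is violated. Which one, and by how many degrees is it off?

Perpendicular(VJ, JW) — off by 6.70°.

K = (0.00, 0.00) ✓; KV at -27.90° ✓; |KV| = 53.40 ✓; ∠KVJ = 92.50° ✓; |VJ| = 30.20 ✓; ∠(VJ, JW) = 83.30° ✗; |JW| = 18.60 ✓.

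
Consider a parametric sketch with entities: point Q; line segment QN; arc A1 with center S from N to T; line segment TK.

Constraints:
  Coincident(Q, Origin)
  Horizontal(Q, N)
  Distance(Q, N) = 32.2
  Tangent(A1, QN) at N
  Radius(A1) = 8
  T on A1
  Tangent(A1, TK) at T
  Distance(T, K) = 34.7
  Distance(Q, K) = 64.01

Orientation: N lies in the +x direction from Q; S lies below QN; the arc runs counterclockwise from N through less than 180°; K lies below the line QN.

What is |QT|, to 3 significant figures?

30.0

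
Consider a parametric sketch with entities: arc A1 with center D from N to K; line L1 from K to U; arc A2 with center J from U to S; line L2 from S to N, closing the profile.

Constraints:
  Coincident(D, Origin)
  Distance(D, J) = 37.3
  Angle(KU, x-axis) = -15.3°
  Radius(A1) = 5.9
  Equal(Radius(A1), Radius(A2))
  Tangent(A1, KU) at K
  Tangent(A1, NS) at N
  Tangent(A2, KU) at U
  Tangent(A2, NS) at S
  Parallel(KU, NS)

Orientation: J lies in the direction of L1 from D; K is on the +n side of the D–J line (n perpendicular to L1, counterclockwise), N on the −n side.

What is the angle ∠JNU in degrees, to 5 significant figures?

8.5666°

The slot axis is L1's direction at -15.3°, so u = (cos -15.3°, sin -15.3°) = (0.96456, -0.26387) and n = (−sin -15.3°, cos -15.3°) = (0.26387, 0.96456). D is at the origin and J lies 37.3 along u from D, so J = 37.3·u = (35.978, -9.8425). Tangency of A1 to both parallel lines with radius 5.9 puts K and N at D ± 5.9·n: K = (1.5569, 5.6909), N = (-1.5569, -5.6909). Equal radii place U and S the same way about J: U = J + 5.9·n = (37.535, -4.1516), S = J − 5.9·n = (34.421, -15.533). Then cos ∠JNU = NJ·NU / (|NJ||NU|), giving 8.5666°.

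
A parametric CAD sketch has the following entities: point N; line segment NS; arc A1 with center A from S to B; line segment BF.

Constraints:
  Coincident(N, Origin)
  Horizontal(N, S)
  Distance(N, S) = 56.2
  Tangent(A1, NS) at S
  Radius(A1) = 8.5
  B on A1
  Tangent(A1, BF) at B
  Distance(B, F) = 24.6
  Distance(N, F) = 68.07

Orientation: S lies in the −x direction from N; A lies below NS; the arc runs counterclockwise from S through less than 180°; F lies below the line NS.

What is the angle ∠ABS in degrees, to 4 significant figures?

38.27°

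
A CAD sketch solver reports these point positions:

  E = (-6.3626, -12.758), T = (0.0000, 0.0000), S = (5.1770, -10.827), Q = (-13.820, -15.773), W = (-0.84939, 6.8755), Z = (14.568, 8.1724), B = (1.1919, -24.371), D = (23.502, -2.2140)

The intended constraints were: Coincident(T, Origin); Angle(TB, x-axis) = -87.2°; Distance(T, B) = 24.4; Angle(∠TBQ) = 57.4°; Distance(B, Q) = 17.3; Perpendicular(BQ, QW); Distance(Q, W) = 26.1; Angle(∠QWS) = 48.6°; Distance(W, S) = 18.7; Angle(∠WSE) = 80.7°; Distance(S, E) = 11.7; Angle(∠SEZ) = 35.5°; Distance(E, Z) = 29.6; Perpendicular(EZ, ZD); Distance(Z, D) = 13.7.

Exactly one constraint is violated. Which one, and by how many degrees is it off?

Perpendicular(EZ, ZD) — off by 4.30°.

T = (0.00, 0.00) ✓; TB at -87.20° ✓; |TB| = 24.40 ✓; ∠TBQ = 57.40° ✓; |BQ| = 17.30 ✓; ∠(BQ, QW) = 90.00° ✓; |QW| = 26.10 ✓; ∠QWS = 48.60° ✓; |WS| = 18.70 ✓; ∠WSE = 80.70° ✓; |SE| = 11.70 ✓; ∠SEZ = 35.50° ✓; |EZ| = 29.60 ✓; ∠(EZ, ZD) = 94.30° ✗; |ZD| = 13.70 ✓.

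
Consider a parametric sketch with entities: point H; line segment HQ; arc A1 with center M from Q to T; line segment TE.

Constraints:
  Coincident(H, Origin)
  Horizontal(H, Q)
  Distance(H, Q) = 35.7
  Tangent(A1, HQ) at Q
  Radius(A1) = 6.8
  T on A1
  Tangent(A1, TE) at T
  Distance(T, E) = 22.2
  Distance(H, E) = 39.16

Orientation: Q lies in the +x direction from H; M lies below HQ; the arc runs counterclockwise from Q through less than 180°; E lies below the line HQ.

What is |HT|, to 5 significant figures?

29.586

H is at the origin; HQ is horizontal with |HQ| = 35.7 and Q on the +x side, so Q = (35.700, 0.0000). Tangency of A1 to HQ means the radius MQ is perpendicular to HQ, so M = Q + (0, -6.8) = (35.700, -6.8000). Since MT ⟂ TE (tangency), |ME| = √(6.8² + 22.2²) = 23.218 regardless of where T sits on A1. So E lies on both circle(H, 39.16) and circle(M, 23.218); the below-HQ intersection is E = (27.028, -28.338). T is the foot of the tangent from E: T = (28.925, -6.2188).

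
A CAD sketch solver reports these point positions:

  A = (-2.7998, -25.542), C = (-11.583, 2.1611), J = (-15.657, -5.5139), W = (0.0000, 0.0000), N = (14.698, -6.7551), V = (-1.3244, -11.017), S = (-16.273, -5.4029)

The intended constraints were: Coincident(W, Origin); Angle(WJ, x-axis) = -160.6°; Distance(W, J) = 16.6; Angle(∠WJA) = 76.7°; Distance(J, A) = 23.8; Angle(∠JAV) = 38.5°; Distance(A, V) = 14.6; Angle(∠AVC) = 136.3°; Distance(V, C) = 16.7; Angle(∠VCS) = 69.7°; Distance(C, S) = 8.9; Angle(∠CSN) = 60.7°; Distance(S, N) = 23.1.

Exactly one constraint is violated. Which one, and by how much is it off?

Distance(S, N) = 23.1 — off by 7.90.

W = (0.00, 0.00) ✓; WJ at -160.6° ✓; |WJ| = 16.60 ✓; ∠WJA = 76.70° ✓; |JA| = 23.80 ✓; ∠JAV = 38.50° ✓; |AV| = 14.60 ✓; ∠AVC = 136.3° ✓; |VC| = 16.70 ✓; ∠VCS = 69.70° ✓; |CS| = 8.900 ✓; ∠CSN = 60.70° ✓; |SN| = 31.00 ✗.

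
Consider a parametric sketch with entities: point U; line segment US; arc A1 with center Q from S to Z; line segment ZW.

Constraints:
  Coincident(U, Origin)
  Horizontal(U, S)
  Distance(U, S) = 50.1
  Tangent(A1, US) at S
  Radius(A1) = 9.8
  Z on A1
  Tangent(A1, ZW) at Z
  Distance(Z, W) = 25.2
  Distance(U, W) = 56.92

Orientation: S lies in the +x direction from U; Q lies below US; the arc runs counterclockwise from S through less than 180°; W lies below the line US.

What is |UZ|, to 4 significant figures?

41.92

Checks: |QZ| = 9.800 ✓; ∠(QZ, ZW) = 90.00° ✓; |ZW| = 25.20 ✓; |UW| = 56.92 ✓.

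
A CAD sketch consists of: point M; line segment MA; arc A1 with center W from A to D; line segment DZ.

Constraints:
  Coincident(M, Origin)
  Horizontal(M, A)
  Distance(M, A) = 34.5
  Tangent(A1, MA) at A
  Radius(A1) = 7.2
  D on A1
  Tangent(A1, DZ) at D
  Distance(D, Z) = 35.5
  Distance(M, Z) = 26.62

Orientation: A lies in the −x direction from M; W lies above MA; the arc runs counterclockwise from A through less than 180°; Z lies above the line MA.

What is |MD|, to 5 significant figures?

29.620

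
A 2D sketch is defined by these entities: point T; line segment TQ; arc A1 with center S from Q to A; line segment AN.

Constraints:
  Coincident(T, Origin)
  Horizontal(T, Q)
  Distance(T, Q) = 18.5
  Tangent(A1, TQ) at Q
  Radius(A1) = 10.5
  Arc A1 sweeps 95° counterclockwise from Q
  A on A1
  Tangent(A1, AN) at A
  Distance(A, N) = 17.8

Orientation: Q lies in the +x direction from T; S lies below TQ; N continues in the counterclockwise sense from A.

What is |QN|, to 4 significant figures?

30.48

On A1, Q sits at bearing 90° from S; a 95° counterclockwise sweep puts A at bearing 185°, so A = S + 10.5·(cos 185°, sin 185°) = (8.040, -11.42). Tangency of A1 to AN means the radius SA is perpendicular to AN, so AN runs along (−sin 185°, cos 185°); with |AN| = 17.8, N = (9.591, -29.15). Then |QN| = |N − Q| = 30.48.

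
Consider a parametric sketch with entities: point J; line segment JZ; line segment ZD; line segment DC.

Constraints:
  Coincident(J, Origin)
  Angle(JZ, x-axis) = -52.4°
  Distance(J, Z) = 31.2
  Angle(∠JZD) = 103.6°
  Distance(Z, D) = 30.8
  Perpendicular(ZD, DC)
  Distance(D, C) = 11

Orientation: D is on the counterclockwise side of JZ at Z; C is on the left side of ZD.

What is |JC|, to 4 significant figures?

42.75

∠JZD = 103.6°, so ZD runs at -52.4° + (180° − 103.6°) = 24.00° from the x-axis; with |ZD| = 30.8, D = Z + 30.8·(cos 24.00°, sin 24.00°) = (47.17, -12.19). The perpendicularity gives DC at right angles to ZD; with |DC| = 11.0 on the left of ZD, C = D + 11.0·(-0.4067, 0.9135) = (42.70, -2.143). Then |JC| = |C − J| = 42.75.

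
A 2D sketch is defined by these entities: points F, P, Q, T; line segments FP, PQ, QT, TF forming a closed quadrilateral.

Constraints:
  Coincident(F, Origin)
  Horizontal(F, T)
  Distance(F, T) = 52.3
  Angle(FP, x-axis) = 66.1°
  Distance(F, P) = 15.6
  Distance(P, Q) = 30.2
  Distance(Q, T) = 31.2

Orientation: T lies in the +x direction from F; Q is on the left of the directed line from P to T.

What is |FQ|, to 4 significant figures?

42.79

F is at the origin; F and T share the same y with |FT| = 52.3 and T in +x, so T = (52.3, 0). FP runs at 66.1° with |FP| = 15.6, so P = (6.320, 14.26). Q is determined by |PQ| = 30.2 and |QT| = 31.2 together: it lies at the intersection of circle(P, 30.2) and circle(T, 31.2). With |PT| = 48.14, the foot of the radical line on PT is 23.43 from P and the perpendicular offset is √(30.2² − 23.43²) = 19.05. Taking the left-of-PT solution: Q = (34.35, 25.52).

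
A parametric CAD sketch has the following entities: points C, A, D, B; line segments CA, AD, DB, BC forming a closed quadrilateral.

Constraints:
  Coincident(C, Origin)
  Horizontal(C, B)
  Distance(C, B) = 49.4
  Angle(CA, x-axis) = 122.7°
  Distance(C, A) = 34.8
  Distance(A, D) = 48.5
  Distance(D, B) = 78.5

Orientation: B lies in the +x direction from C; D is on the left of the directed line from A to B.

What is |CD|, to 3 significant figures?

68.9

C is at the origin; C and B share the same y with |CB| = 49.4 and B in +x, so B = (49.4, 0). CA runs at 122.7° with |CA| = 34.8, so A = (-18.8, 29.3). D is determined by |AD| = 48.5 and |DB| = 78.5 together: it lies at the intersection of circle(A, 48.5) and circle(B, 78.5). With |AB| = 74.2, the foot of the radical line on AB is 11.4 from A and the perpendicular offset is √(48.5² − 11.4²) = 47.1. Taking the left-of-AB solution: D = (10.3, 68.1).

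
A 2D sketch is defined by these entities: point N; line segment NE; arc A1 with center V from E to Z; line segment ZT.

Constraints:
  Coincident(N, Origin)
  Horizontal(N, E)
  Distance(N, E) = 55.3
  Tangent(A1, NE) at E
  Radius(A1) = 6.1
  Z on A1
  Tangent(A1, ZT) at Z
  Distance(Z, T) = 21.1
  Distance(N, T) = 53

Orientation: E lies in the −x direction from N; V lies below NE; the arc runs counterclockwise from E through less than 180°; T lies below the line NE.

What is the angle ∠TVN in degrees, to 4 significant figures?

71.67°

N is at the origin; N and E share the same y with |NE| = 55.3 and E on the −x side, so E = (-55.30, 0.000). Since A1 is tangent to NE there, VE ⟂ NE, so V = E + (0, -6.1) = (-55.30, -6.100). Since VZ ⟂ ZT (tangency), |VT| = √(6.1² + 21.1²) = 21.96 regardless of where Z sits on A1. So T lies on both circle(N, 53.0) and circle(V, 21.96); the below-NE intersection is T = (-46.15, -26.07). Z is the foot of the tangent from T: Z = (-59.92, -10.08).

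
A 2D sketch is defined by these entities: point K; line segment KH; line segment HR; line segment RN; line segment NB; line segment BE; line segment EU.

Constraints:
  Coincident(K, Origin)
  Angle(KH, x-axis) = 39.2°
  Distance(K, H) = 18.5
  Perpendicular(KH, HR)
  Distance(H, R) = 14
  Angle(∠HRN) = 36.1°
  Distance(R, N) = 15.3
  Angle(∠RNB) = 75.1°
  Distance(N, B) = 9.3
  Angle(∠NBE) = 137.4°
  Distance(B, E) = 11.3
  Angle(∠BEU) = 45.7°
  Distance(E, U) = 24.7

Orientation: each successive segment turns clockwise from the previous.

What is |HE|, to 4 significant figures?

10.46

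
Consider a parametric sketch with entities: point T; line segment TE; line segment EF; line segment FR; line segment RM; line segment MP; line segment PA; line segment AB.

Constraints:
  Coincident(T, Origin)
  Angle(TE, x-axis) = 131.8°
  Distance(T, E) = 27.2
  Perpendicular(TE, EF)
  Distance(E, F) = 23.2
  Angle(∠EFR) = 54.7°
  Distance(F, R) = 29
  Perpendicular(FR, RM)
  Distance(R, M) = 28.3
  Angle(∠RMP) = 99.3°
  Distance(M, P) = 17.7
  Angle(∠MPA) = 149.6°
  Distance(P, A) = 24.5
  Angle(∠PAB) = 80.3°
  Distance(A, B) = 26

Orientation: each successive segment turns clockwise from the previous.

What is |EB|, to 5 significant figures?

22.104

∠MPA = 149.6° gives PA at 75.400° from the x-axis; with |PA| = 24.5, A = (-24.313, 44.463). ∠PAB = 80.3° gives AB at -24.300° from the x-axis; with |AB| = 26.0, B = (-0.61701, 33.764). Then |EB| = |B − E| = 22.104.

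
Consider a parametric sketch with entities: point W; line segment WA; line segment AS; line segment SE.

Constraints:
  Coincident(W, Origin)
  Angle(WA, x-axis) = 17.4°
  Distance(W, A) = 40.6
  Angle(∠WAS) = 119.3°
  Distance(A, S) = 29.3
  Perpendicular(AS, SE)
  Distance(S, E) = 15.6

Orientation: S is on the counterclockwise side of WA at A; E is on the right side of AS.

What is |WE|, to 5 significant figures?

70.846

W is at the origin; WA runs at 17.4° with length 40.6, so A = 40.6·(cos 17.4°, sin 17.4°) = (38.742, 12.141). ∠WAS = 119.3°, so AS runs at 17.4° + (180° − 119.3°) = 78.100° from the x-axis; with |AS| = 29.3, S = A + 29.3·(cos 78.100°, sin 78.100°) = (44.784, 40.811). AS ⟂ SE; with |SE| = 15.6 on the right of AS, E = S + 15.6·(0.97851, -0.20620) = (60.049, 37.595). Then |WE| = |E − W| = 70.846.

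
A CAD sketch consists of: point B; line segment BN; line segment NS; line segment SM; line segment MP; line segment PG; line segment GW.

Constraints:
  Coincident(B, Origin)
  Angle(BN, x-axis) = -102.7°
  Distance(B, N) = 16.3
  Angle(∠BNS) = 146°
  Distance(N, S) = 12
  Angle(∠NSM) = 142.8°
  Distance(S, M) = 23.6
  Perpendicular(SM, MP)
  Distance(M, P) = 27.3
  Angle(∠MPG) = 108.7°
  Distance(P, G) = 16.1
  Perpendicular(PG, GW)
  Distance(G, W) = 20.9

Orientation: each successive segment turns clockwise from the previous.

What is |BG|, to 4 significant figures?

25.14

B is at the origin; BN runs at -102.7° with length 16.3, so N = (-3.583, -15.90). ∠BNS = 146.0° gives NS at -136.7° from the x-axis; with |NS| = 12.0, S = (-12.32, -24.13). ∠NSM = 142.8° gives SM at -173.9° from the x-axis; with |SM| = 23.6, M = (-35.78, -26.64). The perpendicularity gives MP at right angles to SM, so MP runs at 96.10°; with |MP| = 27.3, P = (-38.68, 0.5066). ∠MPG = 108.7° gives PG at 24.80° from the x-axis; with |PG| = 16.1, G = (-24.07, 7.260). Then |BG| = |G − B| = 25.14.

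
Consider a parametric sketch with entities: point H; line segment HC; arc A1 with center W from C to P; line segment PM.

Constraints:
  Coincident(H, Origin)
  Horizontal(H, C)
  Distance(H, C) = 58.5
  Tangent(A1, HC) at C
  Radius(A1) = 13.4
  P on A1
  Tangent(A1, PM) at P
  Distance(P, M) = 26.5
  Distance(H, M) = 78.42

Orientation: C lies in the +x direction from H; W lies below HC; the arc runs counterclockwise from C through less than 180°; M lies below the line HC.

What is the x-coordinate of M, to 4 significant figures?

66.17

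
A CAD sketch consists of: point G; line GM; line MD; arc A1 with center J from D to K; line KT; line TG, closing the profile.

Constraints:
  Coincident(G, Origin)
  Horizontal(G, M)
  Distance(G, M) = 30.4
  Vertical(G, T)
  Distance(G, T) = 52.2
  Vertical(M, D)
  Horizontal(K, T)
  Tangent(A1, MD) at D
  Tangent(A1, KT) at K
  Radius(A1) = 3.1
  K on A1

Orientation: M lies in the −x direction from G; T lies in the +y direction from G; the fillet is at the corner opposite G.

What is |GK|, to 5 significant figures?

58.908

G is at the origin; GM is horizontal with |GM| = 30.4 and M on the −x side, so M = (-30.400, 0.0000). GT is vertical with |GT| = 52.2 and T on the +y side, so T = (0.0000, 52.200). The virtual corner opposite G is at (-30.400, 52.200). Tangency of A1 to MD means the radius JD is perpendicular to MD and A1 meets KT tangentially, so JK is at right angles to KT, with radius 3.1, so the center J sits 3.1 in from both sides at J = (-27.300, 49.100). That places the tangent points at D = (-30.400, 49.100) on MD and K = (-27.300, 52.200) on KT. Then |GK| = |K − G| = 58.908.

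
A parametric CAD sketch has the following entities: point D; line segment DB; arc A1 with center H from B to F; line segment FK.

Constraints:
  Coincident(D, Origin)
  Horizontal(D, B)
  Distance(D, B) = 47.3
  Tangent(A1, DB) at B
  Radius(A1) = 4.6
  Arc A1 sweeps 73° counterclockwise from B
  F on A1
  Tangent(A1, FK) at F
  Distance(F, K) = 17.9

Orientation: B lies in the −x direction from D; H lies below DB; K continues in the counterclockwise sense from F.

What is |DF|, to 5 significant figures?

51.801

Since A1 is tangent to DB there, HB ⟂ DB, so H = B + (0, -4.6) = (-47.300, -4.6000). On A1, B sits at bearing 90° from H; a 73° counterclockwise sweep puts F at bearing 163°, so F = H + 4.6·(cos 163°, sin 163°) = (-51.699, -3.2551). Then |DF| = |F − D| = 51.801.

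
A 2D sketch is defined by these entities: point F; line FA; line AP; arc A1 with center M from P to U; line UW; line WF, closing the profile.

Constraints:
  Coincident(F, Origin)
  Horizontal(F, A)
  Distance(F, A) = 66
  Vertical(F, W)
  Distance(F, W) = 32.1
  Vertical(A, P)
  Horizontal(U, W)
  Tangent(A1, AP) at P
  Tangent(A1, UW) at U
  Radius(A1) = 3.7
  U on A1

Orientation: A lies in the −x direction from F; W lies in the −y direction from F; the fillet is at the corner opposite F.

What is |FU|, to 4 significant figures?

70.08

F is at the origin; FA is horizontal with |FA| = 66.0 and A on the −x side, so A = (-66.00, 0.000). F and W share the same x with |FW| = 32.1 and W on the −y side, so W = (0.000, -32.10). The virtual corner opposite F is at (-66.00, -32.10). The tangent condition forces MP to be normal to AP and the tangent condition forces MU to be normal to UW, with radius 3.7, so the center M sits 3.7 in from both sides at M = (-62.30, -28.40). That places the tangent points at P = (-66.00, -28.40) on AP and U = (-62.30, -32.10) on UW. Then |FU| = |U − F| = 70.08.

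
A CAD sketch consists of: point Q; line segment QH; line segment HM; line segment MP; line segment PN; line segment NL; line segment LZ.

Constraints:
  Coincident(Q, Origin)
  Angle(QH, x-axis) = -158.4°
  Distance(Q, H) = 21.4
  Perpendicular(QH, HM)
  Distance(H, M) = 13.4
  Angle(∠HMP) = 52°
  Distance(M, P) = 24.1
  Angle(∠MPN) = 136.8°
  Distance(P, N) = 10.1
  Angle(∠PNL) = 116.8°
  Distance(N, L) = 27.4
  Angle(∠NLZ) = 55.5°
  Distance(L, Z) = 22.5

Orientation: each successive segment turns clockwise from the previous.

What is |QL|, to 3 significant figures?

35.8

∠MPN = 136.8° gives PN at -59.6° from the x-axis; with |PN| = 10.1, N = (3.40, -10.9). ∠PNL = 116.8° gives NL at -123° from the x-axis; with |NL| = 27.4, L = (-11.4, -34.0). Then |QL| = |L − Q| = 35.8.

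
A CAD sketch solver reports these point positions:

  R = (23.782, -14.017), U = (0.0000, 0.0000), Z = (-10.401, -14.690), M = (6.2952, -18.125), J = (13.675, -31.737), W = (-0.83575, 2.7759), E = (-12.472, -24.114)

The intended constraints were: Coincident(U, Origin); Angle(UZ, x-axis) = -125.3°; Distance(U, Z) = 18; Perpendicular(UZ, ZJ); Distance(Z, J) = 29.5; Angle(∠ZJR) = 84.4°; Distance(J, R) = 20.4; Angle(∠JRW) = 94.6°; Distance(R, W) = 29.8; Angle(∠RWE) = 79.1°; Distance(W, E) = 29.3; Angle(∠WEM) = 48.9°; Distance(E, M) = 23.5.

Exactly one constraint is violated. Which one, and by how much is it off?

Distance(E, M) = 23.5 — off by 3.80.

U = (0.00, 0.00) ✓; UZ at -125.3° ✓; |UZ| = 18.00 ✓; ∠(UZ, ZJ) = 90.00° ✓; |ZJ| = 29.50 ✓; ∠ZJR = 84.40° ✓; |JR| = 20.40 ✓; ∠JRW = 94.60° ✓; |RW| = 29.80 ✓; ∠RWE = 79.10° ✓; |WE| = 29.30 ✓; ∠WEM = 48.90° ✓; |EM| = 19.70 ✗.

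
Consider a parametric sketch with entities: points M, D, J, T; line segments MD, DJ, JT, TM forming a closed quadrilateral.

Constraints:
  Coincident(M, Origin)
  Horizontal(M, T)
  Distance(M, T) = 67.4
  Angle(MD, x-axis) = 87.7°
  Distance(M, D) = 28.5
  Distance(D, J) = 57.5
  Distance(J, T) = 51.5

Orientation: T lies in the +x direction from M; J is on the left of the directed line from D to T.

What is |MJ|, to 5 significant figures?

73.882

Checks: |DJ| = 57.50 ✓; |JT| = 51.50 ✓.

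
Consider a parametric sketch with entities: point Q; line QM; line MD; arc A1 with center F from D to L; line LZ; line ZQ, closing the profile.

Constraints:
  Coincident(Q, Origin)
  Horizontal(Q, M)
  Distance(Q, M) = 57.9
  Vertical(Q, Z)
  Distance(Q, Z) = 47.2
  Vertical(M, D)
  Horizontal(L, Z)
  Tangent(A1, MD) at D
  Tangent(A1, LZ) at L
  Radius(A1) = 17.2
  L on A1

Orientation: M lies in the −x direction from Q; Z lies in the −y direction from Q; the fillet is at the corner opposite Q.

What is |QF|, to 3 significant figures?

50.6

Q is at the origin; QM is horizontal with |QM| = 57.9 and M on the −x side, so M = (-57.9, 0.00). Q and Z share the same x with |QZ| = 47.2 and Z on the −y side, so Z = (0.00, -47.2). The virtual corner opposite Q is at (-57.9, -47.2). A1 meets MD tangentially, so FD is at right angles to MD and A1 meets LZ tangentially, so FL is at right angles to LZ, with radius 17.2, so the center F sits 17.2 in from both sides at F = (-40.7, -30.0). Then |QF| = |F − Q| = 50.6.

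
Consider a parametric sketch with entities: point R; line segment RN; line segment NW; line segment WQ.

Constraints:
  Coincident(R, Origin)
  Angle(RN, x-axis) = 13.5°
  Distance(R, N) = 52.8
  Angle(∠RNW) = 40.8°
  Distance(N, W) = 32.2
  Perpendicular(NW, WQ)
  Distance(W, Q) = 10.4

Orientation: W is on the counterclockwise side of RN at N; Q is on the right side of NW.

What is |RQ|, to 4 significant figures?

45.57

∠RNW = 40.8°, so NW runs at 13.5° + (180° − 40.8°) = 152.7° from the x-axis; with |NW| = 32.2, W = N + 32.2·(cos 152.7°, sin 152.7°) = (22.73, 27.09). The perpendicularity gives WQ at right angles to NW; with |WQ| = 10.4 on the right of NW, Q = W + 10.4·(0.4586, 0.8886) = (27.50, 36.34). Then |RQ| = |Q − R| = 45.57.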